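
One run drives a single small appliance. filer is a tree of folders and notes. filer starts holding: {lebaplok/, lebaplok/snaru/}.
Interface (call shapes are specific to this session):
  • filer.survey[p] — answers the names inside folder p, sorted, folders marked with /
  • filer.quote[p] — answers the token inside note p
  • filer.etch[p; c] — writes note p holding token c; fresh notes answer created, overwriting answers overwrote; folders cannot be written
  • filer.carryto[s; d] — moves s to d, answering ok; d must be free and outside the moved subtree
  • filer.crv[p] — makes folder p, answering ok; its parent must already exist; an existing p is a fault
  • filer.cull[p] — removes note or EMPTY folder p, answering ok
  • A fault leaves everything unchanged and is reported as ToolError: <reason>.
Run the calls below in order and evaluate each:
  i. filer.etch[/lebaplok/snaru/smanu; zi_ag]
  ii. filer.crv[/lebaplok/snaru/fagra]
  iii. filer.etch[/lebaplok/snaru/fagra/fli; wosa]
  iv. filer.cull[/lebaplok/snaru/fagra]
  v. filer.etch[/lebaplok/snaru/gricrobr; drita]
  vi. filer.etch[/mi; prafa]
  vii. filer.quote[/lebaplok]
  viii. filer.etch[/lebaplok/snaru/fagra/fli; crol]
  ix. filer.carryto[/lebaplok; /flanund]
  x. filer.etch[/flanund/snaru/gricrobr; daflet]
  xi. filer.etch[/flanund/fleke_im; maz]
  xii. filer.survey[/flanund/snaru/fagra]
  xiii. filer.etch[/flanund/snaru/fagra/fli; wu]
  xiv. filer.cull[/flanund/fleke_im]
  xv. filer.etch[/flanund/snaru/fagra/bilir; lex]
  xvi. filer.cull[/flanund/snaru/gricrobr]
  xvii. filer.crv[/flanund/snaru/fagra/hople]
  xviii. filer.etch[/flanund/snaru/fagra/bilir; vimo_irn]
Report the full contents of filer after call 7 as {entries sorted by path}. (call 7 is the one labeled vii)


I run etch with p='/lebaplok/snaru/smanu', c='zi_ag', — result: created.
I call crv with p='/lebaplok/snaru/fagra', → ok.
Using etch with p='/lebaplok/snaru/fagra/fli', c='wosa', and observe created.
Invoking cull with p='/lebaplok/snaru/fagra', giving ToolError: not empty.
I use etch with p='/lebaplok/snaru/gricrobr', c='drita', giving created.
Now I run etch with p='/mi', c='prafa', — result: created.
Invoking quote with p='/lebaplok', giving ToolError: is a directory.
I invoke etch with p='/lebaplok/snaru/fagra/fli', c='crol', and get overwrote.
Using carryto with s='/lebaplok', d='/flanund', which returns ok.
Calling etch with p='/flanund/snaru/gricrobr', c='daflet', — result: overwrote.
Calling etch with p='/flanund/fleke_im', c='maz', which returns created.
Calling survey with p='/flanund/snaru/fagra', yielding [fli].
Next I call etch with p='/flanund/snaru/fagra/fli', c='wu', → overwrote.
Calling cull with p='/flanund/fleke_im', → ok.
Then etch with p='/flanund/snaru/fagra/bilir', c='lex', and get created.
I invoke cull with p='/flanund/snaru/gricrobr', and see ok.
I invoke crv with p='/flanund/snaru/fagra/hople', and get ok.
I run etch with p='/flanund/snaru/fagra/bilir', c='vimo_irn', and get overwrote.

Answer: {lebaplok/, lebaplok/snaru/, lebaplok/snaru/fagra/, lebaplok/snaru/fagra/fli=wosa, lebaplok/snaru/gricrobr=drita, lebaplok/snaru/smanu=zi_ag, mi=prafa}


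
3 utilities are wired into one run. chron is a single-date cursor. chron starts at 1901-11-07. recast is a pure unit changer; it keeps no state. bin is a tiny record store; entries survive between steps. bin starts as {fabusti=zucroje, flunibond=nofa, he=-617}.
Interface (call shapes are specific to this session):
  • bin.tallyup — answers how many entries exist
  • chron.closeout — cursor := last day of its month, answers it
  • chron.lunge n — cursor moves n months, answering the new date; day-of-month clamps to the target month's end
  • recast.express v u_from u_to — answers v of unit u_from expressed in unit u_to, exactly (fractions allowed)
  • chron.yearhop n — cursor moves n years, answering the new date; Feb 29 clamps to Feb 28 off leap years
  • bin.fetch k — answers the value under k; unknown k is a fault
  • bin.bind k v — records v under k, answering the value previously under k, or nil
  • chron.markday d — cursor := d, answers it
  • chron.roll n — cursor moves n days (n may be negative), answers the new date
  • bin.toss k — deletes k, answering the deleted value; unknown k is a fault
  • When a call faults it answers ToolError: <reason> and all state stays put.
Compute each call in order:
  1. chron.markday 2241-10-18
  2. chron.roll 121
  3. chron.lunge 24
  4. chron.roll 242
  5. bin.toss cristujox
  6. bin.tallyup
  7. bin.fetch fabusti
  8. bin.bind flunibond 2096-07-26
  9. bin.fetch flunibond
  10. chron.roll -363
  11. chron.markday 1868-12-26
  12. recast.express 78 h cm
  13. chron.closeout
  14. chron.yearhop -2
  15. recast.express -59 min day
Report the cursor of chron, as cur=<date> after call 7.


Answer: cur=2244-10-15

Derivation:
> chron.markday 2241-10-18
:: 2241-10-18
> chron.roll 121
:: 2242-02-16
> chron.lunge 24
:: 2244-02-16
> chron.roll 242
:: 2244-10-15
> bin.toss cristujox
:: ToolError: no such key cristujox
> bin.tallyup
:: 3
> bin.fetch fabusti
:: zucroje
> bin.bind flunibond 2096-07-26
:: nofa
> bin.fetch flunibond
:: 2096-07-26
> chron.roll -363
:: 2243-10-18
> chron.markday 1868-12-26
:: 1868-12-26
> recast.express 78 h cm
:: ToolError: incompatible units
> chron.closeout
:: 1868-12-31
> chron.yearhop -2
:: 1866-12-31
> recast.express -59 min day
:: -59/1440


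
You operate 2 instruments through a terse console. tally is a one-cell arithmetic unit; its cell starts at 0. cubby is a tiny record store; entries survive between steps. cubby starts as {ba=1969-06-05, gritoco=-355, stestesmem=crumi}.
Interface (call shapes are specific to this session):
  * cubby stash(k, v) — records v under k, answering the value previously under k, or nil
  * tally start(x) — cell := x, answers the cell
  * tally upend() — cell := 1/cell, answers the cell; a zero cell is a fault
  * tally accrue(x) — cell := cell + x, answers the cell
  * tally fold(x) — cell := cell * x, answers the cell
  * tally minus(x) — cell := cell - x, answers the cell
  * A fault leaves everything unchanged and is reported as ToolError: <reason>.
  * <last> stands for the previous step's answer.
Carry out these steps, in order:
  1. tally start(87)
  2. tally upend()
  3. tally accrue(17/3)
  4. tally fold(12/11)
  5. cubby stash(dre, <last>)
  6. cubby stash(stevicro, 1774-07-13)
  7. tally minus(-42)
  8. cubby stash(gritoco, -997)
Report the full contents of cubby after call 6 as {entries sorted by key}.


→ tally start(x: 87)
← 87
→ tally upend()
← 1/87
→ tally accrue(x: 17/3)
← 494/87
→ tally fold(x: 12/11)
← 1976/319
→ cubby stash(k: dre, v: <last>)
← nil
→ cubby stash(k: stevicro, v: 1774-07-13)
← nil
→ tally minus(x: -42)
← 15374/319
→ cubby stash(k: gritoco, v: -997)
← -355

Answer: {ba=1969-06-05, dre=1976/319, gritoco=-355, stestesmem=crumi, stevicro=1774-07-13}


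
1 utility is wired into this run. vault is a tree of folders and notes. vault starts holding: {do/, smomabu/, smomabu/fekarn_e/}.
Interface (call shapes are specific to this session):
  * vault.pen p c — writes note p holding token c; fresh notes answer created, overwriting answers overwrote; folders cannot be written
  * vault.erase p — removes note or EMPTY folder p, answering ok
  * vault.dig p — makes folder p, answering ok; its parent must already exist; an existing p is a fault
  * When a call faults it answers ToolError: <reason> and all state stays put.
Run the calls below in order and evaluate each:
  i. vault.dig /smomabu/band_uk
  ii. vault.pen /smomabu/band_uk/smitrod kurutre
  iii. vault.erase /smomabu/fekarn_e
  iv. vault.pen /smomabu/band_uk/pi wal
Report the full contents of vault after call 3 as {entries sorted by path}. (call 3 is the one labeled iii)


> dig p→/smomabu/band_uk
:: ok
> pen p→/smomabu/band_uk/smitrod c→kurutre
:: created
> erase p→/smomabu/fekarn_e
:: ok
> pen p→/smomabu/band_uk/pi c→wal
:: created

Answer: {do/, smomabu/, smomabu/band_uk/, smomabu/band_uk/smitrod=kurutre}


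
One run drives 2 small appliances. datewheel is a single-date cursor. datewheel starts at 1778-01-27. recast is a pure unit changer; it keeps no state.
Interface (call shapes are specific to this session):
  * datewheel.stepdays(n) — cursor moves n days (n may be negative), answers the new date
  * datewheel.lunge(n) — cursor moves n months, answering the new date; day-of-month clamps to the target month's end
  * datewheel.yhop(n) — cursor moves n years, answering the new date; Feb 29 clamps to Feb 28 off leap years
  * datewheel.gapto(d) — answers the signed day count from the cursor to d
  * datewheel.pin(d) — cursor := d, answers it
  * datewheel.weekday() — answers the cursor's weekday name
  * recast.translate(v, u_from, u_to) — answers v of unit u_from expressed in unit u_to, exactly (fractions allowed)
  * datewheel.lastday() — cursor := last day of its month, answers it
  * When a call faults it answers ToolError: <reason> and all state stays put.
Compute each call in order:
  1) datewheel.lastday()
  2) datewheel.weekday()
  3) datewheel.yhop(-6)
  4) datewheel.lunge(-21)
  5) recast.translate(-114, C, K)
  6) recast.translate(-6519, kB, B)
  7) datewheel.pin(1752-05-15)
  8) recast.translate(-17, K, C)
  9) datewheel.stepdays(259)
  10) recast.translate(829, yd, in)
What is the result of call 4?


Calling datewheel.lastday(), giving 1778-01-31.
Next I call datewheel.weekday, yielding Saturday.
Calling datewheel.yhop on n: -6, and see 1772-01-31.
I use datewheel.lunge on n: -21, which returns 1770-04-30.
I call recast.translate on v: -114, u_from: C, u_to: K, and observe 3183/20.
I call recast.translate on v: -6519, u_from: kB, u_to: B, → -6519000.
I invoke datewheel.pin on d: 1752-05-15, which returns 1752-05-15.
I invoke recast.translate on v: -17, u_from: K, u_to: C, giving -5803/20.
I run datewheel.stepdays on n: 259, which returns 1753-01-29.
I use recast.translate on v: 829, u_from: yd, u_to: in, and observe 29844.

Answer: 1770-04-30


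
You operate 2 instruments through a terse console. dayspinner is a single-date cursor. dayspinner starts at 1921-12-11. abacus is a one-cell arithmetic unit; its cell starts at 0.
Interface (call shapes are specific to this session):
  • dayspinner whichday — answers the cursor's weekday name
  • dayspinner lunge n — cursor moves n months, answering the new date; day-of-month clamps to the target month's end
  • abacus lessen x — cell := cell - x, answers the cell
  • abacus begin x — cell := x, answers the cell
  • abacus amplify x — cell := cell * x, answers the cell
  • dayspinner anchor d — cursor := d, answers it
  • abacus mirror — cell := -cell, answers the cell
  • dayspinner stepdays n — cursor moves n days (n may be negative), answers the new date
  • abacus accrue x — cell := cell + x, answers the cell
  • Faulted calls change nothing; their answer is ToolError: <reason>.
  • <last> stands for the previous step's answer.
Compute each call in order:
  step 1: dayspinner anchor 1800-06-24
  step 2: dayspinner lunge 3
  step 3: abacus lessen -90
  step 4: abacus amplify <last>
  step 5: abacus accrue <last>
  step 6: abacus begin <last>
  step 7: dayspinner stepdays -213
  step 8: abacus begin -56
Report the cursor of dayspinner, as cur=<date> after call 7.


I invoke dayspinner anchor passing d: 1800-06-24, → 1800-06-24.
Invoking dayspinner lunge passing n: 3, and observe 1800-09-24.
I use abacus lessen passing x: -90, → 90.
I try abacus amplify passing x: <last>, — result: 8100.
I try abacus accrue passing x: <last>, which returns 16200.
I call abacus begin passing x: <last>, and observe 16200.
I invoke dayspinner stepdays passing n: -213, giving 1800-02-23.
Next I call abacus begin passing x: -56, which returns -56.

Answer: cur=1800-02-23


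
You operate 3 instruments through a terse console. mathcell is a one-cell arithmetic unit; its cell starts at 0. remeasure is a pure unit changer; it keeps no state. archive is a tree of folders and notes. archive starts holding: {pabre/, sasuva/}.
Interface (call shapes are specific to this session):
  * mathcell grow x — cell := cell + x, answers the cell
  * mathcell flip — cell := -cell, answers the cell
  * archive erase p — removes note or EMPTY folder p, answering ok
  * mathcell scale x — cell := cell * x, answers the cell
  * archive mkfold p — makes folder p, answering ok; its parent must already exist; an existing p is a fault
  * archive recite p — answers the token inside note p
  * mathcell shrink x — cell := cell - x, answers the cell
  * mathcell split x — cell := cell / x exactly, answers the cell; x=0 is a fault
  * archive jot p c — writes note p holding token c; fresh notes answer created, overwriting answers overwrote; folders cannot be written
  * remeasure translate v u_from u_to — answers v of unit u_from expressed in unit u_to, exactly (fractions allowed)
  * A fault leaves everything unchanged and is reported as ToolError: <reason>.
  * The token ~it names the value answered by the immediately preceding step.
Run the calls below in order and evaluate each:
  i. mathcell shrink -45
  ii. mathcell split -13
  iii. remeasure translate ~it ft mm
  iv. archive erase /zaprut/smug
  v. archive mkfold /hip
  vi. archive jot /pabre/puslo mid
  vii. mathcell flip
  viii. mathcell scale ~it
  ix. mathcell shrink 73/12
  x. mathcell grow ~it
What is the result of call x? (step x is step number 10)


Invoking mathcell shrink(x: -45), yielding 45.
Calling mathcell split(x: -13), and get -45/13.
Invoking remeasure translate(v: ~it, u_from: ft, u_to: mm), → -13716/13.
I try archive erase(p: /zaprut/smug), → ToolError: not found.
Next I call archive mkfold(p: /hip), and see ok.
I try archive jot(p: /pabre/puslo, c: mid), which returns created.
I invoke mathcell flip(), and observe 45/13.
I invoke mathcell scale(x: ~it): 2025/169.
Next I call mathcell shrink(x: 73/12), which returns 11963/2028.
I run mathcell grow(x: ~it), — result: 11963/1014.

Answer: 11963/1014


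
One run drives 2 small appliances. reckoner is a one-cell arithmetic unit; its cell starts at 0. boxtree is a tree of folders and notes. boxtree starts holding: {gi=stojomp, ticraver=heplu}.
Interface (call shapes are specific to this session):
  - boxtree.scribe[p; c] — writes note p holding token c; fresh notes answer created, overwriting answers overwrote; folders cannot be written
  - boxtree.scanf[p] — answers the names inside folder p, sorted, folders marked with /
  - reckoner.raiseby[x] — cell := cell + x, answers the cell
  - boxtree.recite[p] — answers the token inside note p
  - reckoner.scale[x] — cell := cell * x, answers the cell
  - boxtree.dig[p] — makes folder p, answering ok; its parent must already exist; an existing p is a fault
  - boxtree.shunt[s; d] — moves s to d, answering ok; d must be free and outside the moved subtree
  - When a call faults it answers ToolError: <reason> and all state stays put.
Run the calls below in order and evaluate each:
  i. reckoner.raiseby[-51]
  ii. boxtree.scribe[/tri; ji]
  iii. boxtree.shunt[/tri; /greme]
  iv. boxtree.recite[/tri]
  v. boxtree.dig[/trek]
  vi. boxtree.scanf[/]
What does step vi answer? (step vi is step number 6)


Answer: [gi, greme, ticraver, trek/]

Derivation:
Act: reckoner.raiseby[x→-51]
Obs: -51
Act: boxtree.scribe[p→/tri; c→ji]
Obs: created
Act: boxtree.shunt[s→/tri; d→/greme]
Obs: ok
Act: boxtree.recite[p→/tri]
Obs: ToolError: not found
Act: boxtree.dig[p→/trek]
Obs: ok
Act: boxtree.scanf[p→/]
Obs: [gi, greme, ticraver, trek/]


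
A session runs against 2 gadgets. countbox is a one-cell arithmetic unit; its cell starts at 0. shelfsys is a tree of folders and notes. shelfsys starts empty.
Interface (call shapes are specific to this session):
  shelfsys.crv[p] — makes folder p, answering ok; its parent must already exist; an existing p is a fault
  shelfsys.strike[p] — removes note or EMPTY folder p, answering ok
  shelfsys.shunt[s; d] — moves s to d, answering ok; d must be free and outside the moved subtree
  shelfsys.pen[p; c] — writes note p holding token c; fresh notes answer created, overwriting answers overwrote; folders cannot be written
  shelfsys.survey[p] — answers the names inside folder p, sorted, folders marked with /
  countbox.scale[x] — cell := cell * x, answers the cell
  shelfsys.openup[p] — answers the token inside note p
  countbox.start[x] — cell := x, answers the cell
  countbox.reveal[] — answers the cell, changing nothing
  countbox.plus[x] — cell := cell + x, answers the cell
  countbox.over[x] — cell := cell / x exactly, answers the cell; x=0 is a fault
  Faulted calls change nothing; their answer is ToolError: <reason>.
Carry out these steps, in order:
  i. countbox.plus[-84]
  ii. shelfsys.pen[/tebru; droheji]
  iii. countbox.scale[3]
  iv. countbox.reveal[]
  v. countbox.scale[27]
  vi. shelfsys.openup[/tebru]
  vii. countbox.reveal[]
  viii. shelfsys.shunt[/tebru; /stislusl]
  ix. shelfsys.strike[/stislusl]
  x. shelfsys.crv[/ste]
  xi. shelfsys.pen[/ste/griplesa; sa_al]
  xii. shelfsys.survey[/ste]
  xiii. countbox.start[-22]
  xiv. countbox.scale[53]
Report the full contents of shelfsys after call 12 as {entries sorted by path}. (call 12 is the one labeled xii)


Answer: {ste/, ste/griplesa=sa_al}

Derivation:
Then countbox.plus(x→-84), and observe -84.
Calling shelfsys.pen(p→/tebru, c→droheji), and see created.
I run countbox.scale(x→3): -252.
Using countbox.reveal(), giving -252.
I run countbox.scale(x→27), which returns -6804.
I try shelfsys.openup(p→/tebru), yielding droheji.
I use countbox.reveal(), and get -6804.
I call shelfsys.shunt(s→/tebru, d→/stislusl), → ok.
Then shelfsys.strike(p→/stislusl), and see ok.
I try shelfsys.crv(p→/ste), → ok.
I try shelfsys.pen(p→/ste/griplesa, c→sa_al), which returns created.
Invoking shelfsys.survey(p→/ste), which returns [griplesa].
I call countbox.start(x→-22), — result: -22.
I call countbox.scale(x→53), — result: -1166.


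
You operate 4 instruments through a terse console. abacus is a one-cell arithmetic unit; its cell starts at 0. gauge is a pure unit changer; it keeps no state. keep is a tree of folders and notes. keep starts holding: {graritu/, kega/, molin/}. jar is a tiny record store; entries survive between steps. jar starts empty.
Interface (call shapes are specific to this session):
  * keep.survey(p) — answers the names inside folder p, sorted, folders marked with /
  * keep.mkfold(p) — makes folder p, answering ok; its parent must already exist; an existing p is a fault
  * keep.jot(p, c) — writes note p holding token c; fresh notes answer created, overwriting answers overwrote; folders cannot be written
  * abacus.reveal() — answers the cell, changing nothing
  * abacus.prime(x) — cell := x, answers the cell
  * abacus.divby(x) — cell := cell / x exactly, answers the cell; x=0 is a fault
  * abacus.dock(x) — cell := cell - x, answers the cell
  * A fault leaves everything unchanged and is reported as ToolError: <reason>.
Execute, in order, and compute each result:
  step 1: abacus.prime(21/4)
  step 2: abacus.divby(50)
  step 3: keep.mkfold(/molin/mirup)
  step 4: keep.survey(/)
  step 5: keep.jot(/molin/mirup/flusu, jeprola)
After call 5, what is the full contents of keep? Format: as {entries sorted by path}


// prime(x: 21/4) ~> 21/4
// divby(x: 50) ~> 21/200
// mkfold(p: /molin/mirup) ~> ok
// survey(p: /) ~> [graritu/, kega/, molin/]
// jot(p: /molin/mirup/flusu, c: jeprola) ~> created

Answer: {graritu/, kega/, molin/, molin/mirup/, molin/mirup/flusu=jeprola}


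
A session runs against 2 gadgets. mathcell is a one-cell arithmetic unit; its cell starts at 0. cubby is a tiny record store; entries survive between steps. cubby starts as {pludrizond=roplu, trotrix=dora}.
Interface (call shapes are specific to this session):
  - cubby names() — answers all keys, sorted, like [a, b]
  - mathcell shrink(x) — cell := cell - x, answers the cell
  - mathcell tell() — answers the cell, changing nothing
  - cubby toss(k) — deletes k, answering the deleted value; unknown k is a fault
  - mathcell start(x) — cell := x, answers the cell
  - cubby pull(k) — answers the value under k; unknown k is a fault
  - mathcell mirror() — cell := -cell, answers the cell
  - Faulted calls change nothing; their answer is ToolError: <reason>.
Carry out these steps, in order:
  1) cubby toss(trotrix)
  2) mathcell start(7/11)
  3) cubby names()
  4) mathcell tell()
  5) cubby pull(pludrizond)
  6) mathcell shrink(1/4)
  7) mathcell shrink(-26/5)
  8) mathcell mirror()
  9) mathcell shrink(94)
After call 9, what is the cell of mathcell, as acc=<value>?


~$ cubby toss k=trotrix
:: dora
~$ mathcell start x=7/11
:: 7/11
~$ cubby names
:: [pludrizond]
~$ mathcell tell
:: 7/11
~$ cubby pull k=pludrizond
:: roplu
~$ mathcell shrink x=1/4
:: 17/44
~$ mathcell shrink x=-26/5
:: 1229/220
~$ mathcell mirror
:: -1229/220
~$ mathcell shrink x=94
:: -21909/220

Answer: acc=-21909/220


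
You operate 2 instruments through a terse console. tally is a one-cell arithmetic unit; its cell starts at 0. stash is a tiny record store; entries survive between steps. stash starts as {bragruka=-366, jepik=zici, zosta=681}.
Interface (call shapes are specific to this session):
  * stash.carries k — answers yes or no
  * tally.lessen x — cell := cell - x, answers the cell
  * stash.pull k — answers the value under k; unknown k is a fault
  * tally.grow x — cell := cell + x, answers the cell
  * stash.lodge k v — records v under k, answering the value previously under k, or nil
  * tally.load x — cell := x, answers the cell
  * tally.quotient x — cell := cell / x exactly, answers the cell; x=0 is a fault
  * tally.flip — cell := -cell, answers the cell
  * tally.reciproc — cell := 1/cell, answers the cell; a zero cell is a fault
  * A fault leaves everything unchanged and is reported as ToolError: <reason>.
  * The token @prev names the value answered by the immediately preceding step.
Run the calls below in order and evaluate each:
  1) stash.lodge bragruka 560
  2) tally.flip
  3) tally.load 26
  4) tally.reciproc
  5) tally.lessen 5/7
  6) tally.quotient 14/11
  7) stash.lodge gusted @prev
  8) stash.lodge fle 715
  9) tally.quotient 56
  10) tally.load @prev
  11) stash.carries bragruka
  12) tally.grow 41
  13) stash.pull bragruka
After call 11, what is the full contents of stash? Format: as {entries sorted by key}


$ lodge bragruka 560
[out] -366
$ flip
[out] 0
$ load 26
[out] 26
$ reciproc
[out] 1/26
$ lessen 5/7
[out] -123/182
$ quotient 14/11
[out] -1353/2548
$ lodge gusted @prev
[out] nil
$ lodge fle 715
[out] nil
$ quotient 56
[out] -1353/142688
$ load @prev
[out] -1353/142688
$ carries bragruka
[out] yes
$ grow 41
[out] 5848855/142688
$ pull bragruka
[out] 560

Answer: {bragruka=560, fle=715, gusted=-1353/2548, jepik=zici, zosta=681}


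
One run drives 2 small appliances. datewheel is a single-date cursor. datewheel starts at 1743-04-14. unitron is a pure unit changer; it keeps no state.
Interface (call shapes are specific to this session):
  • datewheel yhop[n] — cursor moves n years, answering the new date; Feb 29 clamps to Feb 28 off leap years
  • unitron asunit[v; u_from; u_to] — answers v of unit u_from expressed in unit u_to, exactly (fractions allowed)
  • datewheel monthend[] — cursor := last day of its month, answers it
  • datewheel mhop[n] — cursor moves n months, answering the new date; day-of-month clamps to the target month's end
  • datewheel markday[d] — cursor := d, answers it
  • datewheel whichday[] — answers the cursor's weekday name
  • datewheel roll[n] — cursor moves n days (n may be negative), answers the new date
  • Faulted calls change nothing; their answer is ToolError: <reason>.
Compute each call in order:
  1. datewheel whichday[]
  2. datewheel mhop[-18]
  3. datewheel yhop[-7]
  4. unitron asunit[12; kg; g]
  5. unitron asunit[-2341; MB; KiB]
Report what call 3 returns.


Answer: 1734-10-14

Derivation:
Next I call datewheel whichday(), — result: Sunday.
Next I call datewheel mhop(n=-18), yielding 1741-10-14.
Now I run datewheel yhop(n=-7), which returns 1734-10-14.
I invoke unitron asunit(v=12, u_from=kg, u_to=g), yielding 12000.
I use unitron asunit(v=-2341, u_from=MB, u_to=KiB), and see -36578125/16.


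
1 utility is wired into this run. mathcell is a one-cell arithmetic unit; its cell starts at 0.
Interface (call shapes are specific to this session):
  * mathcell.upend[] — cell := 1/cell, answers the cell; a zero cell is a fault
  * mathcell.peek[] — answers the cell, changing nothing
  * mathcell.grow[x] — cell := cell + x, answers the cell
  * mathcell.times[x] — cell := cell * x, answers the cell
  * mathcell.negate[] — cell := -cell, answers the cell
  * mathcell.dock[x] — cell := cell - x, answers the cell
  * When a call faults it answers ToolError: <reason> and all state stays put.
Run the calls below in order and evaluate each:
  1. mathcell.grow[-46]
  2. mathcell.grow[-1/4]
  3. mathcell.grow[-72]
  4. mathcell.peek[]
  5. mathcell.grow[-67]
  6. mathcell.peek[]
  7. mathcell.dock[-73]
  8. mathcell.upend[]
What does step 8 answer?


Answer: -4/449

Derivation:
I run mathcell.grow on x=-46, and get -46.
I use mathcell.grow on x=-1/4, which returns -185/4.
I run mathcell.grow on x=-72, → -473/4.
I use mathcell.peek(), yielding -473/4.
Using mathcell.grow on x=-67, giving -741/4.
Next I call mathcell.peek, and get -741/4.
I invoke mathcell.dock on x=-73: -449/4.
Invoking mathcell.upend, which returns -4/449.


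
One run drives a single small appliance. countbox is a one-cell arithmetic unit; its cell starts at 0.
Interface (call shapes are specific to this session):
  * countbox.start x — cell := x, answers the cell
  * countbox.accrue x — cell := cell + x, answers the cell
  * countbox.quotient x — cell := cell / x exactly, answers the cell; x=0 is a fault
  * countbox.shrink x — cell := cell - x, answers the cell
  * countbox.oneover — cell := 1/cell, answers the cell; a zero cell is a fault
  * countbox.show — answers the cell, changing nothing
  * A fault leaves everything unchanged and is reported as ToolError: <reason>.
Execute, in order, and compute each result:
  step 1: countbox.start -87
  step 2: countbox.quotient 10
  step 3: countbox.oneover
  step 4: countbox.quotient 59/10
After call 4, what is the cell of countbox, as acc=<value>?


Answer: acc=-100/5133

Derivation:
-- 1. countbox.start(x→-87) -> -87
-- 2. countbox.quotient(x→10) -> -87/10
-- 3. countbox.oneover() -> -10/87
-- 4. countbox.quotient(x→59/10) -> -100/5133


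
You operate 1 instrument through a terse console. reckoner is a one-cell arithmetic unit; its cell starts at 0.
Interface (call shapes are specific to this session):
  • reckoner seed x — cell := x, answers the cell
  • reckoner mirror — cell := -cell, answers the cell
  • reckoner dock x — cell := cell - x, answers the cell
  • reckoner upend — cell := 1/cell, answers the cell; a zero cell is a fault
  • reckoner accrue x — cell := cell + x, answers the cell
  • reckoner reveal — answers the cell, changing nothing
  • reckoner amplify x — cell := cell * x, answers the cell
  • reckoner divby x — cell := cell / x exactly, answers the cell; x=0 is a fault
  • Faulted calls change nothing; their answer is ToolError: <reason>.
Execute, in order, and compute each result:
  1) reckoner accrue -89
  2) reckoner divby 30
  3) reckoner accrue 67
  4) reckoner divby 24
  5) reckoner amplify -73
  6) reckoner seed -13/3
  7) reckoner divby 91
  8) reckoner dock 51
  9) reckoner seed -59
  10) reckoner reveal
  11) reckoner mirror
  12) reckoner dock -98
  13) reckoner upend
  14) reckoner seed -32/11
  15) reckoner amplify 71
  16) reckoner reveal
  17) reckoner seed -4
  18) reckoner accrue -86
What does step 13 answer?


Answer: 1/157

Derivation:
>> reckoner accrue(-89)
<< -89
>> reckoner divby(30)
<< -89/30
>> reckoner accrue(67)
<< 1921/30
>> reckoner divby(24)
<< 1921/720
>> reckoner amplify(-73)
<< -140233/720
>> reckoner seed(-13/3)
<< -13/3
>> reckoner divby(91)
<< -1/21
>> reckoner dock(51)
<< -1072/21
>> reckoner seed(-59)
<< -59
>> reckoner reveal()
<< -59
>> reckoner mirror()
<< 59
>> reckoner dock(-98)
<< 157
>> reckoner upend()
<< 1/157
>> reckoner seed(-32/11)
<< -32/11
>> reckoner amplify(71)
<< -2272/11
>> reckoner reveal()
<< -2272/11
>> reckoner seed(-4)
<< -4
>> reckoner accrue(-86)
<< -90


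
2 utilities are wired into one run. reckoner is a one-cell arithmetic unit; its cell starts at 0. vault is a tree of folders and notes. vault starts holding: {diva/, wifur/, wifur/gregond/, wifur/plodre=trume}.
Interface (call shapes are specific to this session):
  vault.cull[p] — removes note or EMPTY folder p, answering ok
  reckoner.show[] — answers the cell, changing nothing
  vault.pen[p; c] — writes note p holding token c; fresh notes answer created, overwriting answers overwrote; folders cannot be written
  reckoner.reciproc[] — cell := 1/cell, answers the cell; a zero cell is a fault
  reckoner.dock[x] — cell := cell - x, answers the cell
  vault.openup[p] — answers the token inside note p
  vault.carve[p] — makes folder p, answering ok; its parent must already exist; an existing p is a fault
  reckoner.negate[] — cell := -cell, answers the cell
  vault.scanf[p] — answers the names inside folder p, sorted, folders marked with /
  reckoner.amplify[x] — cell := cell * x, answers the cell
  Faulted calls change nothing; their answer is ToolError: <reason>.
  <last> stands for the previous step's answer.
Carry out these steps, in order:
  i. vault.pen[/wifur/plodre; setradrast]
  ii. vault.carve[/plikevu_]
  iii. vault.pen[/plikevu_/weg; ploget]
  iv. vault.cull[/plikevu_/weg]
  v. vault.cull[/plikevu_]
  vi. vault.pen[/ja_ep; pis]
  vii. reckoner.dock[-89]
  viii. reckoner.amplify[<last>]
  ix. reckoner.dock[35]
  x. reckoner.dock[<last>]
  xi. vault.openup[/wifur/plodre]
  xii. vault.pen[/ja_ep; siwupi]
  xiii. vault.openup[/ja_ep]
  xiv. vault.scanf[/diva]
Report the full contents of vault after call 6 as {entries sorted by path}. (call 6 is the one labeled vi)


! vault.pen(p: /wifur/plodre, c: setradrast) => overwrote
! vault.carve(p: /plikevu_) => ok
! vault.pen(p: /plikevu_/weg, c: ploget) => created
! vault.cull(p: /plikevu_/weg) => ok
! vault.cull(p: /plikevu_) => ok
! vault.pen(p: /ja_ep, c: pis) => created
! reckoner.dock(x: -89) => 89
! reckoner.amplify(x: <last>) => 7921
! reckoner.dock(x: 35) => 7886
! reckoner.dock(x: <last>) => 0
! vault.openup(p: /wifur/plodre) => setradrast
! vault.pen(p: /ja_ep, c: siwupi) => overwrote
! vault.openup(p: /ja_ep) => siwupi
! vault.scanf(p: /diva) => []

Answer: {diva/, ja_ep=pis, wifur/, wifur/gregond/, wifur/plodre=setradrast}


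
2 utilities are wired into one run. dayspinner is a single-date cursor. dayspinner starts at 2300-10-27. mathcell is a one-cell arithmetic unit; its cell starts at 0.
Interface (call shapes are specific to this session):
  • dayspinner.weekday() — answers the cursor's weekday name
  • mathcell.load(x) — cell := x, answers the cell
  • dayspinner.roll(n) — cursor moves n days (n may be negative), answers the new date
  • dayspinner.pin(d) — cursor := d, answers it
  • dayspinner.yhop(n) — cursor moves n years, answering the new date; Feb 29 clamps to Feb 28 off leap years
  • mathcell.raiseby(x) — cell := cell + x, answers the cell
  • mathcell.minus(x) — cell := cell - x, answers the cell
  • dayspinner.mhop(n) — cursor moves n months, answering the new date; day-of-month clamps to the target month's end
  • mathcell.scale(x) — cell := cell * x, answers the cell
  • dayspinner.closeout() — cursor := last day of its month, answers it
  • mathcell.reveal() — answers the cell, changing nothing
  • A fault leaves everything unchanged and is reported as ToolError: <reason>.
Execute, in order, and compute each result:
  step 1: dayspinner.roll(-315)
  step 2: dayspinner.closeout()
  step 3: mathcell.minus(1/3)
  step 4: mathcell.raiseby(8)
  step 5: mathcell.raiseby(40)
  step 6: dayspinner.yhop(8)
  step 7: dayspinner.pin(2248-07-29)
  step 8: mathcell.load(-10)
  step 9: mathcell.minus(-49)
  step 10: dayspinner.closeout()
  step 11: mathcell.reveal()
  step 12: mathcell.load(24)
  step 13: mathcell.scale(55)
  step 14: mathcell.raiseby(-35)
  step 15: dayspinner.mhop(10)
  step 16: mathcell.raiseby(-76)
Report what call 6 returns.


! dayspinner.roll(n=-315) => 2299-12-16
! dayspinner.closeout() => 2299-12-31
! mathcell.minus(x=1/3) => -1/3
! mathcell.raiseby(x=8) => 23/3
! mathcell.raiseby(x=40) => 143/3
! dayspinner.yhop(n=8) => 2307-12-31
! dayspinner.pin(d=2248-07-29) => 2248-07-29
! mathcell.load(x=-10) => -10
! mathcell.minus(x=-49) => 39
! dayspinner.closeout() => 2248-07-31
! mathcell.reveal() => 39
! mathcell.load(x=24) => 24
! mathcell.scale(x=55) => 1320
! mathcell.raiseby(x=-35) => 1285
! dayspinner.mhop(n=10) => 2249-05-31
! mathcell.raiseby(x=-76) => 1209

Answer: 2307-12-31


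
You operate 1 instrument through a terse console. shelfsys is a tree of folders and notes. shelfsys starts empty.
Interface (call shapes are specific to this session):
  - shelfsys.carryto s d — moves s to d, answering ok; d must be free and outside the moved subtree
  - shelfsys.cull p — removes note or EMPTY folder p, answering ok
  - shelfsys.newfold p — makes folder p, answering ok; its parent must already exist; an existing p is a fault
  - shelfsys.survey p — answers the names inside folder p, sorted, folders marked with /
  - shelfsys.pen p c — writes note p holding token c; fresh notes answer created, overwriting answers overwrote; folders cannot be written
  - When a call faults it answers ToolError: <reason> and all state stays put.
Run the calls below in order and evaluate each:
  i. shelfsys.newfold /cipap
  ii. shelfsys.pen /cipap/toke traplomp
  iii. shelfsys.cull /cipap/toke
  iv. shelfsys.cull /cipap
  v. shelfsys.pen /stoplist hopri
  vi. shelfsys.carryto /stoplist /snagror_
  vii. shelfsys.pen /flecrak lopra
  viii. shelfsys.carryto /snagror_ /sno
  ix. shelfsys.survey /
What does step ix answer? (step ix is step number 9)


Answer: [flecrak, sno]

Derivation:
I call newfold using p: /cipap, yielding ok.
Next I call pen using p: /cipap/toke, c: traplomp, which returns created.
I run cull using p: /cipap/toke, and see ok.
Invoking cull using p: /cipap, yielding ok.
Using pen using p: /stoplist, c: hopri, and observe created.
I try carryto using s: /stoplist, d: /snagror_, and see ok.
Invoking pen using p: /flecrak, c: lopra: created.
I try carryto using s: /snagror_, d: /sno, yielding ok.
I invoke survey using p: /, which returns [flecrak, sno].


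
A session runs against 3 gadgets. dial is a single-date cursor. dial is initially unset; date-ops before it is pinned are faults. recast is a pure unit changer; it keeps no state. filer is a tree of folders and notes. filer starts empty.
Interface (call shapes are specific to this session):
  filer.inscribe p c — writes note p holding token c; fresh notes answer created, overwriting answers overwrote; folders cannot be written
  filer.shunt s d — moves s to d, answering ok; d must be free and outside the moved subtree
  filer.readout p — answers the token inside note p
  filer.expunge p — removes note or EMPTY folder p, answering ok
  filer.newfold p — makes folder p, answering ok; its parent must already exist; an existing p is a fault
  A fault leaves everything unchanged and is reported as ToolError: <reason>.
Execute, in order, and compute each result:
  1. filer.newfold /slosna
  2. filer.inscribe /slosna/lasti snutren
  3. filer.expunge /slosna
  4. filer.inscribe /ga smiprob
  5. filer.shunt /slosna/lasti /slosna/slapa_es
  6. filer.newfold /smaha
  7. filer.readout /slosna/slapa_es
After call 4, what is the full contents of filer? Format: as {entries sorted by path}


Answer: {ga=smiprob, slosna/, slosna/lasti=snutren}

Derivation:
[in] filer.newfold p='/slosna'
= ok
[in] filer.inscribe p='/slosna/lasti' c='snutren'
= created
[in] filer.expunge p='/slosna'
= ToolError: not empty
[in] filer.inscribe p='/ga' c='smiprob'
= created
[in] filer.shunt s='/slosna/lasti' d='/slosna/slapa_es'
= ok
[in] filer.newfold p='/smaha'
= ok
[in] filer.readout p='/slosna/slapa_es'
= snutren


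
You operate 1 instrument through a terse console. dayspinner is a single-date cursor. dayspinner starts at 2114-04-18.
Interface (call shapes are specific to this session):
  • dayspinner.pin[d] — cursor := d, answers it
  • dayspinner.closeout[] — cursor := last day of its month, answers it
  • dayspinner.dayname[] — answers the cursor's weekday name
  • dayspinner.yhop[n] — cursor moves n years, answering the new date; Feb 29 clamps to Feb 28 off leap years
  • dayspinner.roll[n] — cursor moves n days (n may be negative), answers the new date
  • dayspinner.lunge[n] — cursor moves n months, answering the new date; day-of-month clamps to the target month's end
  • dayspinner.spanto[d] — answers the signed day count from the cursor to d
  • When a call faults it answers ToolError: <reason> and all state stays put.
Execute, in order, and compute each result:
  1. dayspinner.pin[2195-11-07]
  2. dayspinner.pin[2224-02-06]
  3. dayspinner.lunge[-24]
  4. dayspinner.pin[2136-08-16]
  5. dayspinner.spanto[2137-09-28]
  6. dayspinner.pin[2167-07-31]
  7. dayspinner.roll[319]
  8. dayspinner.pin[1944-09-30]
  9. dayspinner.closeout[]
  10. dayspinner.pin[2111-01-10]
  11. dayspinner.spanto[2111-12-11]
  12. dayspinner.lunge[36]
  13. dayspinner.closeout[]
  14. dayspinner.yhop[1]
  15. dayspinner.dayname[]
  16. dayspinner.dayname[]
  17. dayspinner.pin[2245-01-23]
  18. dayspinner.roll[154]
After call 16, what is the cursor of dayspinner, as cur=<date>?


Step: dayspinner.pin[d=2195-11-07]
Result: 2195-11-07
Step: dayspinner.pin[d=2224-02-06]
Result: 2224-02-06
Step: dayspinner.lunge[n=-24]
Result: 2222-02-06
Step: dayspinner.pin[d=2136-08-16]
Result: 2136-08-16
Step: dayspinner.spanto[d=2137-09-28]
Result: 408
Step: dayspinner.pin[d=2167-07-31]
Result: 2167-07-31
Step: dayspinner.roll[n=319]
Result: 2168-06-14
Step: dayspinner.pin[d=1944-09-30]
Result: 1944-09-30
Step: dayspinner.closeout[]
Result: 1944-09-30
Step: dayspinner.pin[d=2111-01-10]
Result: 2111-01-10
Step: dayspinner.spanto[d=2111-12-11]
Result: 335
Step: dayspinner.lunge[n=36]
Result: 2114-01-10
Step: dayspinner.closeout[]
Result: 2114-01-31
Step: dayspinner.yhop[n=1]
Result: 2115-01-31
Step: dayspinner.dayname[]
Result: Thursday
Step: dayspinner.dayname[]
Result: Thursday
Step: dayspinner.pin[d=2245-01-23]
Result: 2245-01-23
Step: dayspinner.roll[n=154]
Result: 2245-06-26

Answer: cur=2115-01-31


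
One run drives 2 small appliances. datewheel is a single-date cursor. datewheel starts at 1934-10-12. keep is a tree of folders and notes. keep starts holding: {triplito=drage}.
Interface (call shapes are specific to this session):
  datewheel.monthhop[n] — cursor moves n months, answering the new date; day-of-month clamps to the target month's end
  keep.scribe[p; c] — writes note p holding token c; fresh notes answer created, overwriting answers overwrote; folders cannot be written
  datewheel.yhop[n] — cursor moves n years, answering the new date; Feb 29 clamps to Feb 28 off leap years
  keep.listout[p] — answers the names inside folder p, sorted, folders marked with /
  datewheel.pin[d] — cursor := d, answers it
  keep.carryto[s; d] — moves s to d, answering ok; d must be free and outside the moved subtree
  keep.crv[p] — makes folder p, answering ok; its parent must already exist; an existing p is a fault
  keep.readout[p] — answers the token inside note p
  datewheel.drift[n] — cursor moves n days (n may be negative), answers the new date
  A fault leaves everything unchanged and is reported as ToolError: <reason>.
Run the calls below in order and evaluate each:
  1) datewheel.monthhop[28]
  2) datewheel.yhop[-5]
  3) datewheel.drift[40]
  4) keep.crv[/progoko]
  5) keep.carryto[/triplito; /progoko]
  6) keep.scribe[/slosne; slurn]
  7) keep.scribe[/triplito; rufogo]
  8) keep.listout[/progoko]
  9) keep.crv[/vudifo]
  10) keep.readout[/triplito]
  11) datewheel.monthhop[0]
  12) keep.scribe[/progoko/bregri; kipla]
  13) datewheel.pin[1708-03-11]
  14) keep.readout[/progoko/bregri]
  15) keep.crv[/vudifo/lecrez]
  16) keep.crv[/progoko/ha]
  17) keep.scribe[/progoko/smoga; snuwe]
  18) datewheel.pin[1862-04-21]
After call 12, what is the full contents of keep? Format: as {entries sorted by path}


-> datewheel.monthhop(28)
<- 1937-02-12
-> datewheel.yhop(-5)
<- 1932-02-12
-> datewheel.drift(40)
<- 1932-03-23
-> keep.crv(/progoko)
<- ok
-> keep.carryto(/triplito, /progoko)
<- ToolError: exists
-> keep.scribe(/slosne, slurn)
<- created
-> keep.scribe(/triplito, rufogo)
<- overwrote
-> keep.listout(/progoko)
<- []
-> keep.crv(/vudifo)
<- ok
-> keep.readout(/triplito)
<- rufogo
-> datewheel.monthhop(0)
<- 1932-03-23
-> keep.scribe(/progoko/bregri, kipla)
<- created
-> datewheel.pin(1708-03-11)
<- 1708-03-11
-> keep.readout(/progoko/bregri)
<- kipla
-> keep.crv(/vudifo/lecrez)
<- ok
-> keep.crv(/progoko/ha)
<- ok
-> keep.scribe(/progoko/smoga, snuwe)
<- created
-> datewheel.pin(1862-04-21)
<- 1862-04-21

Answer: {progoko/, progoko/bregri=kipla, slosne=slurn, triplito=rufogo, vudifo/}
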